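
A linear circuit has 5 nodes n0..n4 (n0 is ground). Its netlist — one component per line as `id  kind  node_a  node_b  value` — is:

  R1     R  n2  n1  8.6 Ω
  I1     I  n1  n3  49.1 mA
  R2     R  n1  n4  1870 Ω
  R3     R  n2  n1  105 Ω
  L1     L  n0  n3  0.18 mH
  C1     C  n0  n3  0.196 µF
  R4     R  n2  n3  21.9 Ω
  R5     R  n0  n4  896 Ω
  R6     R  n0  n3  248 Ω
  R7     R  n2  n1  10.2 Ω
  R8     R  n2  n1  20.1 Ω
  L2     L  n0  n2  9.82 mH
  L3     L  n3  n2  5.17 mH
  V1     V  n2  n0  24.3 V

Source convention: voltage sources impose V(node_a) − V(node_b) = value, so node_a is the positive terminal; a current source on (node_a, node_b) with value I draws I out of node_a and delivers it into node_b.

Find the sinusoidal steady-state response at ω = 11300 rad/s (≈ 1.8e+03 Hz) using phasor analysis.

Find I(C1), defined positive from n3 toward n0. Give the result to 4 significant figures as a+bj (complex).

Apply KCL at each of the 4 non-ground nodes and solve the resulting linear system.
Node n1: branches {R1, I1, R2, R3, R7, R8} → V_1 = 24.09+0.000j
Node n2: branches {R1, R3, R4, R7, R8, L2, L3, V1} → V_2 = 24.30+0.000j
Node n3: branches {I1, L1, C1, R4, R6, L3} → V_3 = 1.036+2.186j
Node n4: branches {R2, R5} → V_4 = 7.803+0.000j
Source currents: i(V1)=-1.083+0.7170j

-0.004841+0.002294j A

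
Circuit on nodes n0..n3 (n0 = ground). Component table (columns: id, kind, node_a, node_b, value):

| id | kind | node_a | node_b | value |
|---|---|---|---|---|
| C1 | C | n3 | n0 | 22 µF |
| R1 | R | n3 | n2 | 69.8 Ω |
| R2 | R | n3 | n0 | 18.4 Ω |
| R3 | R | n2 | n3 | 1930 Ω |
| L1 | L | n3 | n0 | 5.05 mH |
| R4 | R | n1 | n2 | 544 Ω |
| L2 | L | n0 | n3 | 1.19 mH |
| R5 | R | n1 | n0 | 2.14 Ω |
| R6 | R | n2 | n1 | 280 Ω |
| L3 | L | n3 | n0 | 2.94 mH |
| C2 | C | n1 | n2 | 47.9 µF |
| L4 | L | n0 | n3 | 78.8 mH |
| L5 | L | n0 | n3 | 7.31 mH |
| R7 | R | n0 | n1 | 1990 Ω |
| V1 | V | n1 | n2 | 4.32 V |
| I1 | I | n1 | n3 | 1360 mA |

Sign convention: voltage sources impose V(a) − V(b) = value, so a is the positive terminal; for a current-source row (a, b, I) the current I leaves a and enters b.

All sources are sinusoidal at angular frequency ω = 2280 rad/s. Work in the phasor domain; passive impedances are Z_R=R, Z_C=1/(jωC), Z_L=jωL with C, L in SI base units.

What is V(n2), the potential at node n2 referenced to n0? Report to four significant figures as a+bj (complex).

-6.998+0.06155j V

Apply KCL at each of the 3 non-ground nodes and solve the resulting linear system.
Node n1: branches {R4, R5, R6, C2, R7, V1, I1} → V_1 = -2.678+0.06155j
Node n2: branches {R1, R3, R4, R6, C2, V1} → V_2 = -6.998+0.06155j
Node n3: branches {C1, R1, R2, R3, L1, L2, L3, L4, L5, I1} → V_3 = 0.2219+2.001j
Source currents: i(V1)=-0.1305-0.5006j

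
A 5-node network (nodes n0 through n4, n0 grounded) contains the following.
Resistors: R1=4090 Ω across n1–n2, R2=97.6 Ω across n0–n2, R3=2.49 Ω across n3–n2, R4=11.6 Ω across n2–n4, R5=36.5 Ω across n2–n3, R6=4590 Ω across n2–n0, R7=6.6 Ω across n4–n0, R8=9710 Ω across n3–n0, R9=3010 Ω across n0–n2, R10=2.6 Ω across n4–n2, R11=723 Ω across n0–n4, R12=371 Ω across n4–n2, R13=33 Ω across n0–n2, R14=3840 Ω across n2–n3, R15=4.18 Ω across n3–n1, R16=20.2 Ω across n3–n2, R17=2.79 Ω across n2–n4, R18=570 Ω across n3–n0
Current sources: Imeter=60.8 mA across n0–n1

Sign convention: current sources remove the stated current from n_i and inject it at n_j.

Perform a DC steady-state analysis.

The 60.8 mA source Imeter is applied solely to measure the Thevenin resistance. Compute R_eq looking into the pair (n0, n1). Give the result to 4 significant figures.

Apply KCL at each of the 4 non-ground nodes and solve the resulting linear system.
Node n1: branches {R1, R15, Imeter} → V_1 = 0.7306
Node n2: branches {R1, R2, R3, R4, R5, R6, R9, R10, R12, R13, R14, R16, R17} → V_2 = 0.3519
Node n3: branches {R3, R5, R8, R14, R15, R16, R18} → V_3 = 0.4768
Node n4: branches {R4, R7, R10, R11, R12, R17} → V_4 = 0.2973

R_eq = 12.02 Ω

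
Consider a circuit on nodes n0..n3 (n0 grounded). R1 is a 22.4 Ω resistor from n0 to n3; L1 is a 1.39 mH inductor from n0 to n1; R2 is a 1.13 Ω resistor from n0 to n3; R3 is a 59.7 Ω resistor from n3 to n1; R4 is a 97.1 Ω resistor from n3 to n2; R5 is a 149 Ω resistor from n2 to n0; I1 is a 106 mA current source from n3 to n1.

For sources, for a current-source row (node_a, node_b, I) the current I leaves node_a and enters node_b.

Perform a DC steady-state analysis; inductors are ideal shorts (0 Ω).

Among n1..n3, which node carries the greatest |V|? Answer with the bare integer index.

MNA unknowns: 3 node voltages V₁..V_3 plus 1 source current (L1)
R1: Y=0.04464 on G[0,3]
L1: row V0−V1=0, i_L1 at 0,1
R2: Y=0.8850 on G[0,3]
R3: Y=0.01675 on G[3,1]
R4: Y=0.01030 on G[3,2]
R5: Y=0.006711 on G[2,0]
I1: z[3]−=0.106, z[1]+=0.106
solve → V1=0.000, V2=-0.06753, V3=-0.1115
aux → i_L1=-0.1041

3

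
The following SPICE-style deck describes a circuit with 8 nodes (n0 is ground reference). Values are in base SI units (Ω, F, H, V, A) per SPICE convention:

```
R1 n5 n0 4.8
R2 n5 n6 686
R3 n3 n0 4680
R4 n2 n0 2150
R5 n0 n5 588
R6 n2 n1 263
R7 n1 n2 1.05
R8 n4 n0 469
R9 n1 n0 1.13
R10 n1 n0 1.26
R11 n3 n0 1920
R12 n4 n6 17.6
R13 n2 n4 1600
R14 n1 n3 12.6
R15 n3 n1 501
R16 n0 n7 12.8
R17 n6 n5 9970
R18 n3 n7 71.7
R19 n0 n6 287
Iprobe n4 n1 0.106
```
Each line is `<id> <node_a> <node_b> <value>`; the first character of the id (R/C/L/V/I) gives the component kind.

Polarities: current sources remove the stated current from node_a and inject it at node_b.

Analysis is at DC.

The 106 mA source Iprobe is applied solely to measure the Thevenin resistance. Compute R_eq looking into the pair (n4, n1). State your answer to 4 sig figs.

Element admittances at DC:
  Y(R1) = 0.2083 S between n5,n0
  Y(R2) = 0.001458 S between n5,n6
  Y(R3) = 0.0002137 S between n3,n0
  Y(R4) = 0.0004651 S between n2,n0
  Y(R5) = 0.001701 S between n0,n5
  Y(R6) = 0.003802 S between n2,n1
  Y(R7) = 0.9524 S between n1,n2
  Y(R8) = 0.002132 S between n4,n0
  Y(R9) = 0.8850 S between n1,n0
  Y(R10) = 0.7937 S between n1,n0
  Y(R11) = 0.0005208 S between n3,n0
  Y(R12) = 0.05682 S between n4,n6
  Y(R13) = 0.0006250 S between n2,n4
  Y(R14) = 0.07937 S between n1,n3
  Y(R15) = 0.001996 S between n3,n1
  Y(R16) = 0.07812 S between n0,n7
  Y(R17) = 0.0001003 S between n6,n5
  Y(R18) = 0.01395 S between n3,n7
  Y(R19) = 0.003484 S between n0,n6
  Iprobe: injects 0.106 A into n1 (from n4)
Assemble and solve the 7×7 MNA system:
  V(n1)=0.05740  V(n2)=0.04796  V(n3)=0.04972  V(n4)=-14.36  V(n5)=-0.09715  V(n6)=-13.19  V(n7)=0.007531

R_eq = 136.0 Ω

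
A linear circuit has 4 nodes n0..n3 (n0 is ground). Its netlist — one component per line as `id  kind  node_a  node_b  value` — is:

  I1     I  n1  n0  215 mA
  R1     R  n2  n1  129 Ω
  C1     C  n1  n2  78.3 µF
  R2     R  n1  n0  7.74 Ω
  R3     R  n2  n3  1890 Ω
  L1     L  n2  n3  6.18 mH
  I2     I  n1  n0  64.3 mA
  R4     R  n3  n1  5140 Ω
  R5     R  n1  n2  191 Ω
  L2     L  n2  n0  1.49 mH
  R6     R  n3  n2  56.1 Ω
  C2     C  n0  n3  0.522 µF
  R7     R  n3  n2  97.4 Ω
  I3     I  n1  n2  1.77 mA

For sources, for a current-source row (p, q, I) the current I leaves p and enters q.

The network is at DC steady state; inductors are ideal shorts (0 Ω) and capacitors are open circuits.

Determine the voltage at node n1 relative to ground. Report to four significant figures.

MNA unknowns: 3 node voltages V₁..V_3 plus 2 source currents (L1, L2)
I1: z[1]−=0.215, z[0]+=0.215
R1: Y=0.007752 on G[2,1]
C1: Y=0.000 on G[1,2]
R2: Y=0.1292 on G[1,0]
R3: Y=0.0005291 on G[2,3]
L1: row V2−V3=0, i_L1 at 2,3
I2: z[1]−=0.0643, z[0]+=0.0643
R4: Y=0.0001946 on G[3,1]
R5: Y=0.005236 on G[1,2]
L2: row V2−V0=0, i_L2 at 2,0
R6: Y=0.01783 on G[3,2]
C2: Y=0.000 on G[0,3]
R7: Y=0.01027 on G[3,2]
I3: z[1]−=0.00177, z[2]+=0.00177
solve → V1=-1.974, V2=0.000, V3=0.000
aux → i_L1=0.0003841, i_L2=-0.02425

-1.974 V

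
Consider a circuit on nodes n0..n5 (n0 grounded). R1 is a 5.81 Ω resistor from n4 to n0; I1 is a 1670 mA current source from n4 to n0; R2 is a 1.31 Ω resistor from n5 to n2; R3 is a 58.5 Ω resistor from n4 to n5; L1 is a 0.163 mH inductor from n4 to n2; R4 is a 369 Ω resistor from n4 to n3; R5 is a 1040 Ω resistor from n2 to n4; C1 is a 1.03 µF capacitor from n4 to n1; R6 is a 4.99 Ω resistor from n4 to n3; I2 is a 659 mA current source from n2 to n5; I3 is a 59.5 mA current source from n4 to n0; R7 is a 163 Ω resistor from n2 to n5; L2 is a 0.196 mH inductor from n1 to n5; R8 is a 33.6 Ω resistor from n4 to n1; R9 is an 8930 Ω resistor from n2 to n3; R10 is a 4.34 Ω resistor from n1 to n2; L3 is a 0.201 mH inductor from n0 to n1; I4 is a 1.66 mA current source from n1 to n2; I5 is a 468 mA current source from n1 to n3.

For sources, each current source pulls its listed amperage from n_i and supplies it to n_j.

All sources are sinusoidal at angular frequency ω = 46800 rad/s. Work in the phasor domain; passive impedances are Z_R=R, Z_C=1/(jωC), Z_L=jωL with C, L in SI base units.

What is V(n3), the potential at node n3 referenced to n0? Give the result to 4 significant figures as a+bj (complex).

-4.324-2.090j V

Element admittances at ω=46800 rad/s:
  Y(R1) = 0.1721+0.000j S between n4,n0
  I1: injects 1.67 A into n0 (from n4)
  Y(R2) = 0.7634+0.000j S between n5,n2
  Y(R3) = 0.01709+0.000j S between n4,n5
  Y(L1) = 0.000-0.1311j S between n4,n2
  Y(R4) = 0.002710+0.000j S between n4,n3
  Y(R5) = 0.0009615+0.000j S between n2,n4
  Y(C1) = 0.000+0.04820j S between n4,n1
  Y(R6) = 0.2004+0.000j S between n4,n3
  I2: injects 0.659 A into n5 (from n2)
  I3: injects 0.0595 A into n0 (from n4)
  Y(R7) = 0.006135+0.000j S between n2,n5
  Y(L2) = 0.000-0.1090j S between n1,n5
  Y(R8) = 0.02976+0.000j S between n4,n1
  Y(R9) = 0.0001120+0.000j S between n2,n3
  Y(R10) = 0.2304+0.000j S between n1,n2
  Y(L3) = 0.000-0.1063j S between n0,n1
  I4: injects 0.00166 A into n2 (from n1)
  I5: injects 0.468 A into n3 (from n1)
Assemble and solve the 5×5 MNA system:
  V(n1)=-3.383-5.537j  V(n2)=-3.682-3.646j  V(n3)=-4.324-2.090j  V(n4)=-6.629-2.089j  V(n5)=-3.179-3.584j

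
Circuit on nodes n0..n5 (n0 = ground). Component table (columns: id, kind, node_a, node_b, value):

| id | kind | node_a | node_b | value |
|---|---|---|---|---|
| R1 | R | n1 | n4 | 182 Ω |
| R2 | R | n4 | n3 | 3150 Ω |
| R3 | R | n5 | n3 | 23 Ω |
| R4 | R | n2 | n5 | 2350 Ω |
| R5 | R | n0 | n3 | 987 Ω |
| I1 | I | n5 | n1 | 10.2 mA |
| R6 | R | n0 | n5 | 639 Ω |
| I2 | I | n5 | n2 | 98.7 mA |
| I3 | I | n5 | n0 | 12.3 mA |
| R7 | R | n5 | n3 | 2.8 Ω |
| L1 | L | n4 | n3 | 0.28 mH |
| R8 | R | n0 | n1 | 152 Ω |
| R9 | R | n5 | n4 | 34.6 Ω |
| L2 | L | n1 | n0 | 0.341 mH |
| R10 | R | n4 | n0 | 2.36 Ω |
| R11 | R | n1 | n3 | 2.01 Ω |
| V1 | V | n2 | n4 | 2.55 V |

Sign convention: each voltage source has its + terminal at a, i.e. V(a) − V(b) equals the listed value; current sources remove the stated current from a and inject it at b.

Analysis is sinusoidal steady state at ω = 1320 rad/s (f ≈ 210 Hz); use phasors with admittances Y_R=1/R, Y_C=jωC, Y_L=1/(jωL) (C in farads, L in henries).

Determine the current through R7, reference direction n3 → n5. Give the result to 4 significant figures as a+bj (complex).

MNA unknowns: 5 node voltages V₁..V_5 plus 1 source current (V1)
R1: Y=0.005495+0.000j on G[1,4]
R2: Y=0.0003175+0.000j on G[4,3]
R3: Y=0.04348+0.000j on G[5,3]
R4: Y=0.0004255+0.000j on G[2,5]
R5: Y=0.001013+0.000j on G[0,3]
I1: z[5]−=0.0102, z[1]+=0.0102
R6: Y=0.001565+0.000j on G[0,5]
I2: z[5]−=0.0987, z[2]+=0.0987
I3: z[5]−=0.0123, z[0]+=0.0123
R7: Y=0.3571+0.000j on G[5,3]
L1: Y=0.000-2.706j on G[4,3]
R8: Y=0.006579+0.000j on G[0,1]
R9: Y=0.02890+0.000j on G[5,4]
L2: Y=0.000-2.222j on G[1,0]
R10: Y=0.4237+0.000j on G[4,0]
R11: Y=0.4975+0.000j on G[1,3]
V1: row V2−V4=2.55, i_V1 at 2,4
solve → V1=0.003538-0.001503j, V2=2.530+0.01867j, V3=-0.02337-0.01754j, V4=-0.02003+0.01867j, V5=-0.3014-0.01502j
aux → i_V1=0.09750-1.434e-05j

0.09930-0.0009017j A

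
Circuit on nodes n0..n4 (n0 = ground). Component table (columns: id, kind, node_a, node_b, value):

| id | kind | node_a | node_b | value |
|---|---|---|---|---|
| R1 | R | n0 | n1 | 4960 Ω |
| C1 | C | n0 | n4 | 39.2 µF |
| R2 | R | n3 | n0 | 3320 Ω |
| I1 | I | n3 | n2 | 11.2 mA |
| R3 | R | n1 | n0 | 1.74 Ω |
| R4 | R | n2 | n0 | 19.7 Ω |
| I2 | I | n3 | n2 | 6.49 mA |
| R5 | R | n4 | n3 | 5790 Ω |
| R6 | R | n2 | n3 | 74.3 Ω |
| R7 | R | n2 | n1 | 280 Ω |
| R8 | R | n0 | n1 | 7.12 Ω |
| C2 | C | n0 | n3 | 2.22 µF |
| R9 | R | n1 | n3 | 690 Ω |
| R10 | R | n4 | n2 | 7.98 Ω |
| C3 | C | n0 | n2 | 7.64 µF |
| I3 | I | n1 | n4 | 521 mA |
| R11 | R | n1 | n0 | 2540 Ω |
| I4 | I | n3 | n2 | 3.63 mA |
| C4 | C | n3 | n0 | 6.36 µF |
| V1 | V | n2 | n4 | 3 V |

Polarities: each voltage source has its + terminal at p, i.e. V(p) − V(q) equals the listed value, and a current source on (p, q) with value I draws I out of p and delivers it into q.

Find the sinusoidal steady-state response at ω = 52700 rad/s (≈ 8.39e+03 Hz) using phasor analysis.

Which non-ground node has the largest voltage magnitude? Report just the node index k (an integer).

Element admittances at ω=52700 rad/s:
  Y(R1) = 0.0002016+0.000j S between n0,n1
  Y(C1) = 0.000+2.066j S between n0,n4
  Y(R2) = 0.0003012+0.000j S between n3,n0
  I1: injects 0.0112 A into n2 (from n3)
  Y(R3) = 0.5747+0.000j S between n1,n0
  Y(R4) = 0.05076+0.000j S between n2,n0
  I2: injects 0.00649 A into n2 (from n3)
  Y(R5) = 0.0001727+0.000j S between n4,n3
  Y(R6) = 0.01346+0.000j S between n2,n3
  Y(R7) = 0.003571+0.000j S between n2,n1
  Y(R8) = 0.1404+0.000j S between n0,n1
  Y(C2) = 0.000+0.1170j S between n0,n3
  Y(R9) = 0.001449+0.000j S between n1,n3
  Y(R10) = 0.1253+0.000j S between n4,n2
  Y(C3) = 0.000+0.4026j S between n0,n2
  I3: injects 0.521 A into n4 (from n1)
  Y(R11) = 0.0003937+0.000j S between n1,n0
  I4: injects 0.00363 A into n2 (from n3)
  Y(C4) = 0.000+0.3352j S between n3,n0
  V1: constraint V(n2)−V(n4) = 3
Assemble and solve the 5×5 MNA system:
  V(n1)=-0.7104-0.0007924j  V(n2)=2.515-0.1496j  V(n3)=-0.003651-0.02536j  V(n4)=-0.4853-0.1496j
  i(V1)=-0.5879-1.003j

2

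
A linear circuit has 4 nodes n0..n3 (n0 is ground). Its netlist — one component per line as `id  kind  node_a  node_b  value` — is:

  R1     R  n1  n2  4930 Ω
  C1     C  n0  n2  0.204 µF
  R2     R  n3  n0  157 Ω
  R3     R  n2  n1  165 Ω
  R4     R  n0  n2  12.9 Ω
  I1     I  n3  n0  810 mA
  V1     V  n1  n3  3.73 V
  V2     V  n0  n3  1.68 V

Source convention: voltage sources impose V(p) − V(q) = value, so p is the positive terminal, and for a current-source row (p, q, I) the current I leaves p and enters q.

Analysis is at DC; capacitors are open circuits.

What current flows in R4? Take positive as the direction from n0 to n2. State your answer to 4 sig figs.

MNA unknowns: 3 node voltages V₁..V_3 plus 2 source currents (V1, V2)
R1: Y=0.0002028 on G[1,2]
C1: Y=0.000 on G[0,2]
R2: Y=0.006369 on G[3,0]
R3: Y=0.006061 on G[2,1]
R4: Y=0.07752 on G[0,2]
I1: z[3]−=0.81, z[0]+=0.81
V1: row V1−V3=3.73, i_V1 at 1,3
V2: row V0−V3=1.68, i_V2 at 0,3
solve → V1=2.050, V2=0.1533, V3=-1.680
aux → i_V1=-0.01188, i_V2=0.8112

-0.01188 A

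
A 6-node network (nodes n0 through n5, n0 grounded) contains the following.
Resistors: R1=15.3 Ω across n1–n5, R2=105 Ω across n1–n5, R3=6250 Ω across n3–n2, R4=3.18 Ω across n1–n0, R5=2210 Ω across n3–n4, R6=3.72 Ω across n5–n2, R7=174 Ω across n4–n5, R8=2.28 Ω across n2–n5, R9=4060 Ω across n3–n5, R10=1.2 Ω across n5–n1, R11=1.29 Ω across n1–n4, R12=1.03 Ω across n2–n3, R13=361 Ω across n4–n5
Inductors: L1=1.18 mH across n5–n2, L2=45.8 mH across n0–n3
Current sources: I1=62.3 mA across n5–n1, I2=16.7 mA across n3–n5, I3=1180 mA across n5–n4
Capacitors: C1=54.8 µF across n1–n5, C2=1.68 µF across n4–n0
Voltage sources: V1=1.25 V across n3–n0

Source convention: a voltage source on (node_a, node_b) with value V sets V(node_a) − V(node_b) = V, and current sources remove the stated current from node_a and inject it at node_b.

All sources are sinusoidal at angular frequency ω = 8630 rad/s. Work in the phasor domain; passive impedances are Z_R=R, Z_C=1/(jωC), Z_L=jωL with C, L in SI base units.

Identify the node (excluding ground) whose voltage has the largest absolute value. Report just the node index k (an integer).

4

Element admittances at ω=8630 rad/s:
  Y(R1) = 0.06536+0.000j S between n1,n5
  Y(L1) = 0.000-0.09820j S between n5,n2
  Y(R2) = 0.009524+0.000j S between n1,n5
  I1: injects 0.0623 A into n1 (from n5)
  Y(R3) = 0.0001600+0.000j S between n3,n2
  Y(R4) = 0.3145+0.000j S between n1,n0
  Y(R5) = 0.0004525+0.000j S between n3,n4
  Y(R6) = 0.2688+0.000j S between n5,n2
  Y(R7) = 0.005747+0.000j S between n4,n5
  Y(R8) = 0.4386+0.000j S between n2,n5
  Y(C1) = 0.000+0.4729j S between n1,n5
  Y(R9) = 0.0002463+0.000j S between n3,n5
  I2: injects 0.0167 A into n5 (from n3)
  Y(R10) = 0.8333+0.000j S between n5,n1
  Y(R11) = 0.7752+0.000j S between n1,n4
  Y(L2) = 0.000-0.002530j S between n0,n3
  I3: injects 1.18 A into n4 (from n5)
  Y(C2) = 0.000+0.01450j S between n4,n0
  Y(R12) = 0.9709+0.000j S between n2,n3
  Y(R13) = 0.002770+0.000j S between n4,n5
  V1: constraint V(n3)−V(n0) = 1.25
Assemble and solve the 6×6 MNA system:
  V(n1)=1.155-0.2833j  V(n2)=0.8878+0.05238j  V(n3)=1.250+0.000j  V(n4)=2.645-0.3284j  V(n5)=0.3903+0.05523j
  i(V1)=-0.3679+0.05389j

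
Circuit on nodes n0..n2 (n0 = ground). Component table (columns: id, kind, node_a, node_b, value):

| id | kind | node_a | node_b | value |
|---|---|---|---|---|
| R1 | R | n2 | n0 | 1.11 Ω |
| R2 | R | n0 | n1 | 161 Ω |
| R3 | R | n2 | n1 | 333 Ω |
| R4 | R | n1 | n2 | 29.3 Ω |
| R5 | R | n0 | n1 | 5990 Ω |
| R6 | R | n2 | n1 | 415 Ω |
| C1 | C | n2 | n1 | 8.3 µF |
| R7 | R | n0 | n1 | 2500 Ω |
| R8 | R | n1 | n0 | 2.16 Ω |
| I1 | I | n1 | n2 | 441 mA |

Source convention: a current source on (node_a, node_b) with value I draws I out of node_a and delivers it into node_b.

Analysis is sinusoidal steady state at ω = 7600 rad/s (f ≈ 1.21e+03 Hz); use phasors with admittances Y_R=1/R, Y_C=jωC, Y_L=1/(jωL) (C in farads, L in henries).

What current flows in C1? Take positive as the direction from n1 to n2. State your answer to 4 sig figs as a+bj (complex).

-0.01401-0.07733j A

MNA unknowns: 2 node voltages V₁..V_2
R1: Y=0.9009+0.000j on G[2,0]
R2: Y=0.006211+0.000j on G[0,1]
R3: Y=0.003003+0.000j on G[2,1]
R4: Y=0.03413+0.000j on G[1,2]
R5: Y=0.0001669+0.000j on G[0,1]
R6: Y=0.002410+0.000j on G[2,1]
C1: Y=0.000+0.06308j on G[2,1]
R7: Y=0.0004000+0.000j on G[0,1]
R8: Y=0.4630+0.000j on G[1,0]
I1: z[1]−=0.441, z[2]+=0.441
solve → V1=-0.8058+0.1459j, V2=0.4202-0.07609j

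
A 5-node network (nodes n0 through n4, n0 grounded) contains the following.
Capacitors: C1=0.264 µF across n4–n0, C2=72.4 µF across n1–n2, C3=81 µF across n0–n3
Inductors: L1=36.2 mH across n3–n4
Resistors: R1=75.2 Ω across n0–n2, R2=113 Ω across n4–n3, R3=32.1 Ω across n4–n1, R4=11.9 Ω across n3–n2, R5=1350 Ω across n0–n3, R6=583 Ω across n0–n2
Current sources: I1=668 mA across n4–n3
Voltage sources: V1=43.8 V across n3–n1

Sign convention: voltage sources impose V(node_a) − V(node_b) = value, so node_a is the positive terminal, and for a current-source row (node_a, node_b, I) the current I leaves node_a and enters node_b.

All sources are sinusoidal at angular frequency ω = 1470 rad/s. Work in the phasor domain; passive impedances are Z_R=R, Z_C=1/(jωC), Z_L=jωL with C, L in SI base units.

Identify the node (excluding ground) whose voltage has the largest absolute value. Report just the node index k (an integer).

4

Element admittances at ω=1470 rad/s:
  Y(C1) = 0.000+0.0003881j S between n4,n0
  Y(C2) = 0.000+0.1064j S between n1,n2
  Y(L1) = 0.000-0.01879j S between n3,n4
  Y(R1) = 0.01330+0.000j S between n0,n2
  Y(C3) = 0.000+0.1191j S between n0,n3
  Y(R2) = 0.008850+0.000j S between n4,n3
  Y(R3) = 0.03115+0.000j S between n4,n1
  Y(R4) = 0.08403+0.000j S between n3,n2
  Y(R5) = 0.0007407+0.000j S between n0,n3
  I1: injects 0.668 A into n3 (from n4)
  Y(R6) = 0.001715+0.000j S between n0,n2
  V1: constraint V(n3)−V(n1) = 43.8
Assemble and solve the 5×5 MNA system:
  V(n1)=-40.64-2.475j  V(n2)=-20.35-23.91j  V(n3)=3.156-2.475j  V(n4)=-38.79-21.80j
  i(V1)=-2.339-1.558j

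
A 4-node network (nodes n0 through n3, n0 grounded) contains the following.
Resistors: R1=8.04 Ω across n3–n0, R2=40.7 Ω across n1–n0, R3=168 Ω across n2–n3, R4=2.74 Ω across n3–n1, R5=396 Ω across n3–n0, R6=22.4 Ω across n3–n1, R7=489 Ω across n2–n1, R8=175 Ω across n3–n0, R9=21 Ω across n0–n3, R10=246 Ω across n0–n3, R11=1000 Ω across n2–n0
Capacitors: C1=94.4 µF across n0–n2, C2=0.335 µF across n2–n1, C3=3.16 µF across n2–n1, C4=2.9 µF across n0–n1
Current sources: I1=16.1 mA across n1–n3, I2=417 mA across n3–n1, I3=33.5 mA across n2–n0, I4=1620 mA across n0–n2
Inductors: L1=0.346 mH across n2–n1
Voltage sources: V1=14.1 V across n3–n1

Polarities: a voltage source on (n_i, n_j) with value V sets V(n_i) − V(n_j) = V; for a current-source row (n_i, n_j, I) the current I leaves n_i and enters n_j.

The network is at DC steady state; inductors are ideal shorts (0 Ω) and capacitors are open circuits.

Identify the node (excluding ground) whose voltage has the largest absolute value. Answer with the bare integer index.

3

Apply KCL at each of the 3 non-ground nodes and solve the resulting linear system.
Node n1: branches {R2, C2, I1, R4, R6, I2, L1, R7, C3, C4, V1} → V_1 = -4.823
Node n2: branches {C1, C2, R3, L1, R7, C3, I3, I4, R11} → V_2 = -4.823
Node n3: branches {R1, I1, R3, R4, R5, R6, I2, R8, R9, R10, V1} → V_3 = 9.277
Source currents: i(L1)=1.675, i(V1)=-7.970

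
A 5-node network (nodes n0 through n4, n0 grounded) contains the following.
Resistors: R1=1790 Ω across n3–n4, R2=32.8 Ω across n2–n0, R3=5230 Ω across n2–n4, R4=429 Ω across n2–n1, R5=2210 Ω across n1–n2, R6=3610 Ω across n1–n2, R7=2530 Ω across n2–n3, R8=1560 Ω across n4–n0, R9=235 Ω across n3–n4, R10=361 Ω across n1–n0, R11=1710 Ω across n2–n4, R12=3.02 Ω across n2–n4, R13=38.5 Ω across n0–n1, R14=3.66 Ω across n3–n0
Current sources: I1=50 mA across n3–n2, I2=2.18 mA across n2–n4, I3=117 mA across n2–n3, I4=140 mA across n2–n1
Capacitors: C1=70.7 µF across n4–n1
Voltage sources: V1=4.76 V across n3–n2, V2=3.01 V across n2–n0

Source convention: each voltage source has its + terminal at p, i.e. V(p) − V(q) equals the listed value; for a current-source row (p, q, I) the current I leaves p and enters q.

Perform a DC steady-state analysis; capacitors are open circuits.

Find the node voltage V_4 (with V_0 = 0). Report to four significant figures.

Element admittances at DC:
  Y(R1) = 0.0005587 S between n3,n4
  Y(R2) = 0.03049 S between n2,n0
  Y(R3) = 0.0001912 S between n2,n4
  Y(R4) = 0.002331 S between n2,n1
  Y(R5) = 0.0004525 S between n1,n2
  Y(R6) = 0.0002770 S between n1,n2
  Y(R7) = 0.0003953 S between n2,n3
  Y(R8) = 0.0006410 S between n4,n0
  Y(R9) = 0.004255 S between n3,n4
  Y(R10) = 0.002770 S between n1,n0
  I1: injects 0.05 A into n2 (from n3)
  I2: injects 0.00218 A into n4 (from n2)
  I3: injects 0.117 A into n3 (from n2)
  Y(R11) = 0.0005848 S between n2,n4
  Y(R12) = 0.3311 S between n2,n4
  Y(R13) = 0.02597 S between n0,n1
  I4: injects 0.14 A into n1 (from n2)
  Y(R14) = 0.2732 S between n3,n0
  Y(C1) = 0.000 S between n4,n1
  V1: constraint V(n3)−V(n2) = 4.76
  V2: constraint V(n2)−V(n0) = 3.01
Assemble and solve the 6×6 MNA system:
  V(n1)=4.692  V(n2)=3.010  V(n3)=7.770  V(n4)=3.079
  i(V1)=-2.080  i(V2)=-2.352

3.079 V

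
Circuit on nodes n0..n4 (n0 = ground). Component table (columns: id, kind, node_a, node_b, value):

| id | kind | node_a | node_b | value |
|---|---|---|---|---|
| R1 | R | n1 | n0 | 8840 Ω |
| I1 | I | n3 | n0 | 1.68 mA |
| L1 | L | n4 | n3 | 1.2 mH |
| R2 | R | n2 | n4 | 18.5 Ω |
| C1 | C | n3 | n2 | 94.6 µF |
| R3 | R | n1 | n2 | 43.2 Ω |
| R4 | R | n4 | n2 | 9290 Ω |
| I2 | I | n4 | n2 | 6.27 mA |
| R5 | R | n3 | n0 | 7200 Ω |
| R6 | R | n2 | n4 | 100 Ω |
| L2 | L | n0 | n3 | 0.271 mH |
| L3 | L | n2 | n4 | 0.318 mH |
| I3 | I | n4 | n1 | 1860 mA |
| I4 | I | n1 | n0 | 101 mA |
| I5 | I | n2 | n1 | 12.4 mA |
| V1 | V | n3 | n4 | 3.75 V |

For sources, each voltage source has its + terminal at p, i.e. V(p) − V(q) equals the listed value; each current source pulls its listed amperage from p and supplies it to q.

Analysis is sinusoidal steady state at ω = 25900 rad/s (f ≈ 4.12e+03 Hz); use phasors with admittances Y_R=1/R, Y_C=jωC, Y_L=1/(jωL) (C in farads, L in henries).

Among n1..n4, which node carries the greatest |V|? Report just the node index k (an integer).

Apply KCL at each of the 4 non-ground nodes and solve the resulting linear system.
Node n1: branches {R1, R3, I3, I4, I5} → V_1 = 76.36-1.420j
Node n2: branches {R2, C1, R3, R4, I2, R6, L3, I5} → V_2 = 0.2115-1.426j
Node n3: branches {I1, L1, C1, R5, L2, V1} → V_3 = -0.001889-0.7813j
Node n4: branches {L1, R2, R4, I2, R6, L3, I3, V1} → V_4 = -3.752-0.7813j
Source currents: i(V1)=1.690+0.6433j

1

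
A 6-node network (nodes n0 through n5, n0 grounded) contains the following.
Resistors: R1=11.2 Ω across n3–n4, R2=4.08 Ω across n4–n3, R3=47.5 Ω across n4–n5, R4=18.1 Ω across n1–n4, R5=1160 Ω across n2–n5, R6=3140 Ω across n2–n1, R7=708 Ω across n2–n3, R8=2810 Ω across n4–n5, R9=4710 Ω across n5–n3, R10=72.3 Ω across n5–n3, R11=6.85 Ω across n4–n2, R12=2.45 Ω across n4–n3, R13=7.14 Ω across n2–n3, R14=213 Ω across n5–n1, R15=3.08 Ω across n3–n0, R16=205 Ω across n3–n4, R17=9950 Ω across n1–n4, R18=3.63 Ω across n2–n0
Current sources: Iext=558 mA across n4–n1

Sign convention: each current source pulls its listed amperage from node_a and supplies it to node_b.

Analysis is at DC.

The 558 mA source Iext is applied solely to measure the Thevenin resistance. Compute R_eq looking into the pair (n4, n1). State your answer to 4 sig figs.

Element admittances at DC:
  Y(R1) = 0.08929 S between n3,n4
  Y(R2) = 0.2451 S between n4,n3
  Y(R3) = 0.02105 S between n4,n5
  Y(R4) = 0.05525 S between n1,n4
  Y(R5) = 0.0008621 S between n2,n5
  Y(R6) = 0.0003185 S between n2,n1
  Y(R7) = 0.001412 S between n2,n3
  Y(R8) = 0.0003559 S between n4,n5
  Y(R9) = 0.0002123 S between n5,n3
  Y(R10) = 0.01383 S between n5,n3
  Y(R11) = 0.1460 S between n4,n2
  Y(R12) = 0.4082 S between n4,n3
  Y(R13) = 0.1401 S between n2,n3
  Y(R14) = 0.004695 S between n5,n1
  Y(R15) = 0.3247 S between n3,n0
  Y(R16) = 0.004878 S between n3,n4
  Y(R17) = 0.0001005 S between n1,n4
  Y(R18) = 0.2755 S between n2,n0
  Iext: injects 0.558 A into n1 (from n4)
Assemble and solve the 5×5 MNA system:
  V(n1)=9.306  V(n2)=0.001072  V(n3)=-0.0009100  V(n4)=-0.02150  V(n5)=1.054

R_eq = 16.72 Ω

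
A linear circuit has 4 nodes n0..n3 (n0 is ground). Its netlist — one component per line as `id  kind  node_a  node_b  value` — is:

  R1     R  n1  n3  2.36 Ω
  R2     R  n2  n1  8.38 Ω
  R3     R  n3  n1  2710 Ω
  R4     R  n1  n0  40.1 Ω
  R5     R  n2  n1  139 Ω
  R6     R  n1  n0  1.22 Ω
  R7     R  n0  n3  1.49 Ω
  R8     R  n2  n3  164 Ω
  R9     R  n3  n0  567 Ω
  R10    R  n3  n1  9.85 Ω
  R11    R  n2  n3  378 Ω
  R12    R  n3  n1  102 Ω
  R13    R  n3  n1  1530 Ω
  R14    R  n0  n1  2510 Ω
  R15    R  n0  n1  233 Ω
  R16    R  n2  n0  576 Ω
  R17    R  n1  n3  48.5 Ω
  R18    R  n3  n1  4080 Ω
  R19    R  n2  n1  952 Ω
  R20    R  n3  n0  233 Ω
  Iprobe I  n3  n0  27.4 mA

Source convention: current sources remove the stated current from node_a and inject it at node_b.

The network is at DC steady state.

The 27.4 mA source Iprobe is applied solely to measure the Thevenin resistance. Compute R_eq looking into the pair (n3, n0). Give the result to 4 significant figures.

R_eq = 0.9834 Ω

Apply KCL at each of the 3 non-ground nodes and solve the resulting linear system.
Node n1: branches {R1, R2, R3, R4, R5, R6, R10, R12, R13, R14, R15, R17, R18, R19} → V_1 = -0.01075
Node n2: branches {R2, R5, R8, R11, R16, R19} → V_2 = -0.01164
Node n3: branches {R1, R3, R7, R8, R9, R10, R11, R12, R13, R17, R18, R20, Iprobe} → V_3 = -0.02695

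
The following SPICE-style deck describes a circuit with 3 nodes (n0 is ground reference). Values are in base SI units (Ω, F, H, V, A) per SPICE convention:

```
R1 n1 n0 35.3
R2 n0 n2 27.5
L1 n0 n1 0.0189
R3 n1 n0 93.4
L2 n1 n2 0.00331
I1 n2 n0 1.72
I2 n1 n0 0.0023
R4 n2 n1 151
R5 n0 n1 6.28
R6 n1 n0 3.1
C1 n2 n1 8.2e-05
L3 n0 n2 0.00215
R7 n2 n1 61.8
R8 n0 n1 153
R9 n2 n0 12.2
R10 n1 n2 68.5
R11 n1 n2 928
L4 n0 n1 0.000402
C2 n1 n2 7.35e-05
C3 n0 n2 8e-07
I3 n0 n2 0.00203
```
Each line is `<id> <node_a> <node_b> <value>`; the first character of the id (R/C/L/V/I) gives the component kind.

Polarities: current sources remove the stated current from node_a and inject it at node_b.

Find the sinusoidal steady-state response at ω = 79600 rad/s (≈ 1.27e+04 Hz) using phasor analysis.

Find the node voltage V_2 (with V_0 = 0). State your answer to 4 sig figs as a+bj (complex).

-2.642+0.1976j V

Element admittances at ω=79600 rad/s:
  Y(R1) = 0.02833+0.000j S between n1,n0
  Y(R2) = 0.03636+0.000j S between n0,n2
  Y(L1) = 0.000-0.0006647j S between n0,n1
  Y(R3) = 0.01071+0.000j S between n1,n0
  Y(L2) = 0.000-0.003795j S between n1,n2
  I1: injects 1.72 A into n0 (from n2)
  I2: injects 0.0023 A into n0 (from n1)
  Y(R4) = 0.006623+0.000j S between n2,n1
  Y(R5) = 0.1592+0.000j S between n0,n1
  Y(R6) = 0.3226+0.000j S between n1,n0
  Y(C1) = 0.000+6.527j S between n2,n1
  Y(L3) = 0.000-0.005843j S between n0,n2
  Y(R7) = 0.01618+0.000j S between n2,n1
  Y(R8) = 0.006536+0.000j S between n0,n1
  Y(R9) = 0.08197+0.000j S between n2,n0
  Y(R10) = 0.01460+0.000j S between n1,n2
  Y(R11) = 0.001078+0.000j S between n1,n2
  Y(L4) = 0.000-0.03125j S between n0,n1
  Y(C2) = 0.000+5.851j S between n1,n2
  Y(C3) = 0.000+0.06368j S between n0,n2
  I3: injects 0.00203 A into n2 (from n0)
Assemble and solve the 2×2 MNA system:
  V(n1)=-2.652+0.08493j  V(n2)=-2.642+0.1976j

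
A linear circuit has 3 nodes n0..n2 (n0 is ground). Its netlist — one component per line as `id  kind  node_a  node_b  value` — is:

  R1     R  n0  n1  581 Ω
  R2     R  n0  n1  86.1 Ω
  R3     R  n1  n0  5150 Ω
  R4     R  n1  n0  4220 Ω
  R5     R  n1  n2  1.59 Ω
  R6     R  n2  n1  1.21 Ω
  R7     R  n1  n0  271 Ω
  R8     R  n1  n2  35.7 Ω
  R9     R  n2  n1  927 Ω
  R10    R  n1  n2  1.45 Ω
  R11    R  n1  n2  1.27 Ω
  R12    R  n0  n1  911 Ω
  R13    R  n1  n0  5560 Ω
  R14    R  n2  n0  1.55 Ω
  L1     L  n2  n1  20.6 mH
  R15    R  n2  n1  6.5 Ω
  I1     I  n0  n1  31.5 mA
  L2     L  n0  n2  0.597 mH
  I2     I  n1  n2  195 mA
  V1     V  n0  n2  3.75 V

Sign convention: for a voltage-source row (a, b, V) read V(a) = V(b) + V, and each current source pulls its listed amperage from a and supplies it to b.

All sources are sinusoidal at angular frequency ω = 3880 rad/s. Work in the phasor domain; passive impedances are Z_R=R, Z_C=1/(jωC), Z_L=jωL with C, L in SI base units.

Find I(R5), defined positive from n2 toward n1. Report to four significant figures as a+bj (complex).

Apply KCL at each of the 2 non-ground nodes and solve the resulting linear system.
Node n1: branches {R1, R2, R3, R4, R5, R6, R7, R8, R9, R10, R11, R12, R13, L1, R15, I1, I2} → V_1 = -3.780-0.0001188j
Node n2: branches {R5, R6, R8, R9, R10, R11, R14, L1, R15, L2, I2, V1} → V_2 = -3.750+0.000j
Source currents: i(V1)=-2.522+1.619j

0.01871+7.470e-05j A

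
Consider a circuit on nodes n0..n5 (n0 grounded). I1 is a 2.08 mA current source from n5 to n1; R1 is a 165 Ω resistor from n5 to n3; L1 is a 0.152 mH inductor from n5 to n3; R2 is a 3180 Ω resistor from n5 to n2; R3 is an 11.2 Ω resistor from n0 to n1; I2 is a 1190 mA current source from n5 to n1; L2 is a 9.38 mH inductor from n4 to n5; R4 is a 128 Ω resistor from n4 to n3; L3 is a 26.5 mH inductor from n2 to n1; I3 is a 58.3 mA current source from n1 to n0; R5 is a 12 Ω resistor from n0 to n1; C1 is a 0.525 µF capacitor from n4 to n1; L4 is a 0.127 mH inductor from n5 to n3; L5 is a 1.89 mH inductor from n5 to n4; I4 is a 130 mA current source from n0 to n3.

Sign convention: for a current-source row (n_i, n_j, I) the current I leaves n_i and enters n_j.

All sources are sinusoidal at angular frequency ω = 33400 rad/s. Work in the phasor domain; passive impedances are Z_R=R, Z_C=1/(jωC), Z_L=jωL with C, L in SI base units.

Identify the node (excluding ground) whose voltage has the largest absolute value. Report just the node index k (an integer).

4

MNA unknowns: 5 node voltages V₁..V_5
I1: z[5]−=0.00208, z[1]+=0.00208
R1: Y=0.006061+0.000j on G[5,3]
L1: Y=0.000-0.1970j on G[5,3]
R2: Y=0.0003145+0.000j on G[5,2]
R3: Y=0.08929+0.000j on G[0,1]
I2: z[5]−=1.19, z[1]+=1.19
L2: Y=0.000-0.003192j on G[4,5]
R4: Y=0.007812+0.000j on G[4,3]
L3: Y=0.000-0.001130j on G[2,1]
I3: z[1]−=0.0583, z[0]+=0.0583
R5: Y=0.08333+0.000j on G[0,1]
C1: Y=0.000+0.01753j on G[4,1]
L4: Y=0.000-0.2357j on G[5,3]
L5: Y=0.000-0.01584j on G[5,4]
I4: z[0]−=0.13, z[3]+=0.13
solve → V1=0.4154+0.000j, V2=-4.288-4.042j, V3=-19.65+13.53j, V4=0.1123+60.31j, V5=-18.81+12.86j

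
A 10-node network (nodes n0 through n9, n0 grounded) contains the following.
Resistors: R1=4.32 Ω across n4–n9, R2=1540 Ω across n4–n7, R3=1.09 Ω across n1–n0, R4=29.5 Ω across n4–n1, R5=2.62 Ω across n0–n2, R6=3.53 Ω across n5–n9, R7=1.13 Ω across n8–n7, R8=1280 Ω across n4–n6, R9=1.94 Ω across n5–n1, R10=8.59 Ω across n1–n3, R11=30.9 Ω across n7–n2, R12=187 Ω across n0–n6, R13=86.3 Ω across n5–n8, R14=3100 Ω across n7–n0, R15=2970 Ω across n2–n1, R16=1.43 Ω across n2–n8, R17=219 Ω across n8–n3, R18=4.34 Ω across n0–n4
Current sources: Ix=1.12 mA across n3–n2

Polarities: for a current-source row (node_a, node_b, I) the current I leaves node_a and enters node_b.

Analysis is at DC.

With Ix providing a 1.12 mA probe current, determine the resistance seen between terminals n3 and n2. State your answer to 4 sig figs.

MNA unknowns: 9 node voltages V₁..V_9
R1: Y=0.2315 on G[4,9]
R2: Y=0.0006494 on G[4,7]
R3: Y=0.9174 on G[1,0]
R4: Y=0.03390 on G[4,1]
R5: Y=0.3817 on G[0,2]
R6: Y=0.2833 on G[5,9]
R7: Y=0.8850 on G[8,7]
R8: Y=0.0007813 on G[4,6]
R9: Y=0.5155 on G[5,1]
R10: Y=0.1164 on G[1,3]
R11: Y=0.03236 on G[7,2]
R12: Y=0.005348 on G[0,6]
R13: Y=0.01159 on G[5,8]
R14: Y=0.0003226 on G[7,0]
R15: Y=0.0003367 on G[2,1]
R16: Y=0.6993 on G[2,8]
R17: Y=0.004566 on G[8,3]
R18: Y=0.2304 on G[0,4]
Ix: z[3]−=0.00112, z[2]+=0.00112
solve → V1=-0.001023, V2=0.002670, V3=-0.01015, V4=-0.0003529, V5=-0.0008295, V6=-4.498e-05, V7=0.002536, V8=0.002534, V9=-0.0006152

R_eq = 11.44 Ω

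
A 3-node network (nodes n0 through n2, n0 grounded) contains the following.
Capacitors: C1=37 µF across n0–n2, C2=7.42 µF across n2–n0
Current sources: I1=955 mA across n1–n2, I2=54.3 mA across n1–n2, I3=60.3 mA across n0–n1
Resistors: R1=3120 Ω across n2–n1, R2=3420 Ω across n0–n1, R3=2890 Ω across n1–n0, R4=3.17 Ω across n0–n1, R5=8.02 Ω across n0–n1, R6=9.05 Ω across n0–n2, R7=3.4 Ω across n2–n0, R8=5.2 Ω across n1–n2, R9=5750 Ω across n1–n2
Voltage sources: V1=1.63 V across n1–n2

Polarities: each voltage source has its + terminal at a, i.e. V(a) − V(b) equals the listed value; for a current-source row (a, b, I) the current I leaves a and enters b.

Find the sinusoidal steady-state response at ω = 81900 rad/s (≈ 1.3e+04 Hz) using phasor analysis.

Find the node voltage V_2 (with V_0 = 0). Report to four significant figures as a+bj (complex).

-0.03989+0.1716j V

MNA unknowns: 2 node voltages V₁..V_2 plus 1 source current (V1)
C1: Y=0.000+3.030j on G[0,2]
I1: z[1]−=0.955, z[2]+=0.955
R1: Y=0.0003205+0.000j on G[2,1]
C2: Y=0.000+0.6077j on G[2,0]
R2: Y=0.0002924+0.000j on G[0,1]
I2: z[1]−=0.0543, z[2]+=0.0543
R3: Y=0.0003460+0.000j on G[1,0]
R4: Y=0.3155+0.000j on G[0,1]
R5: Y=0.1247+0.000j on G[0,1]
R6: Y=0.1105+0.000j on G[0,2]
R7: Y=0.2941+0.000j on G[2,0]
R8: Y=0.1923+0.000j on G[1,2]
R9: Y=0.0001739+0.000j on G[1,2]
I3: z[0]−=0.0603, z[1]+=0.0603
V1: row V1−V2=1.63, i_V1 at 1,2
solve → V1=1.590+0.1716j, V2=-0.03989+0.1716j
aux → i_V1=-1.964-0.07566j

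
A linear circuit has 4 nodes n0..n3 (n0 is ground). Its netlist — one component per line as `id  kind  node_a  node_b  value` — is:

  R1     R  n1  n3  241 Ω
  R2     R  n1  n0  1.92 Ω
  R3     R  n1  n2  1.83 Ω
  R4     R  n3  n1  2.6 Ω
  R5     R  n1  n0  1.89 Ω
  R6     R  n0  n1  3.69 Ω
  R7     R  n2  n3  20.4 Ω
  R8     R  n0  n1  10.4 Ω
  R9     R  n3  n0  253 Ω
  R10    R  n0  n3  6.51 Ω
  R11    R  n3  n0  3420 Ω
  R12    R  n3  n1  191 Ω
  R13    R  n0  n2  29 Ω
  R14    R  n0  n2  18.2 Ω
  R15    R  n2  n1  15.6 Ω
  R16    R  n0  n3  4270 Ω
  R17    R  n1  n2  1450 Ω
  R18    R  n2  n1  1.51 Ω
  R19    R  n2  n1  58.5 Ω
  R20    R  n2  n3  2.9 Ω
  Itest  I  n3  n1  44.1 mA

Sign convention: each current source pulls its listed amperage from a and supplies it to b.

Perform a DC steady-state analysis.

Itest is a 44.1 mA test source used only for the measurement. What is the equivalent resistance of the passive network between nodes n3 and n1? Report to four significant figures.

R_eq = 1.191 Ω

MNA unknowns: 3 node voltages V₁..V_3
R1: Y=0.004149 on G[1,3]
R2: Y=0.5208 on G[1,0]
R3: Y=0.5464 on G[1,2]
R4: Y=0.3846 on G[3,1]
R5: Y=0.5291 on G[1,0]
R6: Y=0.2710 on G[0,1]
R7: Y=0.04902 on G[2,3]
R8: Y=0.09615 on G[0,1]
R9: Y=0.003953 on G[3,0]
R10: Y=0.1536 on G[0,3]
R11: Y=0.0002924 on G[3,0]
R12: Y=0.005236 on G[3,1]
R13: Y=0.03448 on G[0,2]
R14: Y=0.05495 on G[0,2]
R15: Y=0.06410 on G[2,1]
R16: Y=0.0002342 on G[0,3]
R17: Y=0.0006897 on G[1,2]
R18: Y=0.6623 on G[2,1]
R19: Y=0.01709 on G[2,1]
R20: Y=0.3448 on G[2,3]
Itest: z[3]−=0.0441, z[1]+=0.0441
solve → V1=0.005631, V2=-0.006317, V3=-0.04691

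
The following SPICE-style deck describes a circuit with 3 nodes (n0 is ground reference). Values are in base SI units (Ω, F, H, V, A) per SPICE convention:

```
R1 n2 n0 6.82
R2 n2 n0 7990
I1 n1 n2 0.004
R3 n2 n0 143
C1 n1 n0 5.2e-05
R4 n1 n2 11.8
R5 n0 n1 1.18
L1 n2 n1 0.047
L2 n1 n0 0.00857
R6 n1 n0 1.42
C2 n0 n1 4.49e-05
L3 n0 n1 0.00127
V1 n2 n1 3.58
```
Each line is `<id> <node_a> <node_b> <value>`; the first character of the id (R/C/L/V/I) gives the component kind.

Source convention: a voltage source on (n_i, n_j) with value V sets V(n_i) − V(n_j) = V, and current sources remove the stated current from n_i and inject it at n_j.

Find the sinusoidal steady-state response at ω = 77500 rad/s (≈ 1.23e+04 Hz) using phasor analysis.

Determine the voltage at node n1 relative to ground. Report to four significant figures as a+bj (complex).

Element admittances at ω=77500 rad/s:
  Y(R1) = 0.1466+0.000j S between n2,n0
  Y(R2) = 0.0001252+0.000j S between n2,n0
  I1: injects 0.004 A into n2 (from n1)
  Y(R3) = 0.006993+0.000j S between n2,n0
  Y(C1) = 0.000+4.030j S between n1,n0
  Y(R4) = 0.08475+0.000j S between n1,n2
  Y(R5) = 0.8475+0.000j S between n0,n1
  Y(L1) = 0.000-0.0002745j S between n2,n1
  Y(L2) = 0.000-0.001506j S between n1,n0
  Y(R6) = 0.7042+0.000j S between n1,n0
  Y(C2) = 0.000+3.480j S between n0,n1
  Y(L3) = 0.000-0.01016j S between n0,n1
  V1: constraint V(n2)−V(n1) = 3.58
Assemble and solve the 3×3 MNA system:
  V(n1)=-0.01587+0.06980j  V(n2)=3.564+0.06980j
  i(V1)=-0.8474-0.009748j

-0.01587+0.06980j V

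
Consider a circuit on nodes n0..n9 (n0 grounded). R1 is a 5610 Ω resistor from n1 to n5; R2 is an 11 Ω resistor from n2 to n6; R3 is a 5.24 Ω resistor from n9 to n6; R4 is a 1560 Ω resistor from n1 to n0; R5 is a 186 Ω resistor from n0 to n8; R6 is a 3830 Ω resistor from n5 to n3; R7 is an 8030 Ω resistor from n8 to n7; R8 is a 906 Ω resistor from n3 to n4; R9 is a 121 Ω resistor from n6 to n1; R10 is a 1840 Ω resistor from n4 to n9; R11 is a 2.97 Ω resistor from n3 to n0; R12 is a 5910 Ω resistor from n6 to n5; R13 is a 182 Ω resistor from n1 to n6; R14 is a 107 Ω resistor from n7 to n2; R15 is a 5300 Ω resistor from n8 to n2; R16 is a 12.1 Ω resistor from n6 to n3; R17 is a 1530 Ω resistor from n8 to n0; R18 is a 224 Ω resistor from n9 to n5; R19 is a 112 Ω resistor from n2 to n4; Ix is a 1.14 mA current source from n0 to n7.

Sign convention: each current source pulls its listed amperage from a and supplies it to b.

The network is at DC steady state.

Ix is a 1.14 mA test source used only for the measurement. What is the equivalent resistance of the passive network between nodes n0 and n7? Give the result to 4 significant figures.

Apply KCL at each of the 9 non-ground nodes and solve the resulting linear system.
Node n1: branches {R1, R4, R9, R13} → V_1 = 0.01563
Node n2: branches {R2, R14, R15, R19} → V_2 = 0.02833
Node n3: branches {R6, R8, R11, R16} → V_3 = 0.003289
Node n4: branches {R8, R10, R19} → V_4 = 0.02510
Node n5: branches {R1, R6, R12, R18} → V_5 = 0.01567
Node n6: branches {R2, R3, R9, R12, R13, R16} → V_6 = 0.01636
Node n7: branches {R7, R14, Ix} → V_7 = 0.1484
Node n8: branches {R5, R7, R15, R17} → V_8 = 0.003756
Node n9: branches {R3, R10, R18} → V_9 = 0.01637

R_eq = 130.2 Ω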